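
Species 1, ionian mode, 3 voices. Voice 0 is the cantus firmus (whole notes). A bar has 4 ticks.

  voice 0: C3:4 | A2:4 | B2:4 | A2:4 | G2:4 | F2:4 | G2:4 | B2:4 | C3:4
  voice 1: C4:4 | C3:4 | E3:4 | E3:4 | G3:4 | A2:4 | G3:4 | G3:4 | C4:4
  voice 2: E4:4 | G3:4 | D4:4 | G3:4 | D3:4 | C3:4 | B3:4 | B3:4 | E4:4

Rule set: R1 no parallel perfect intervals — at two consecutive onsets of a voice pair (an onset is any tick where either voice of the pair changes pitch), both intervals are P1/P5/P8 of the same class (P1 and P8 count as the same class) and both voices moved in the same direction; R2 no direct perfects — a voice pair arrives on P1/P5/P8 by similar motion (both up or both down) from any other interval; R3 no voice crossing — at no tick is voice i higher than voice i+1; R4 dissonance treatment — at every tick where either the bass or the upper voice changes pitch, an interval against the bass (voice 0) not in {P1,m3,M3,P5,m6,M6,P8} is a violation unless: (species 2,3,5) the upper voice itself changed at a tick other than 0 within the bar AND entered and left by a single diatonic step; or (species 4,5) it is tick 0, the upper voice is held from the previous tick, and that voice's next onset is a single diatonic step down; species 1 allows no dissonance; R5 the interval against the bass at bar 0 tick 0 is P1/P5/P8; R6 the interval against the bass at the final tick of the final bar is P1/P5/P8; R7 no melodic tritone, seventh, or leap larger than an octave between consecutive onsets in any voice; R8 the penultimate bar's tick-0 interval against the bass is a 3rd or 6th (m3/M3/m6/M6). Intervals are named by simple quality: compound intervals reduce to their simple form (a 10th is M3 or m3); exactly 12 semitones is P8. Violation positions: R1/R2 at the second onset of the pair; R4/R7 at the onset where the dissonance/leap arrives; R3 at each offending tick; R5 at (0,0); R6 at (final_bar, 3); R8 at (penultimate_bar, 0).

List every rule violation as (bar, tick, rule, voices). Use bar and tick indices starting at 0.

bar 0: v0=C3 v1=C4 v2=E4 downbeat M3
bar 1: v0=A2 v1=C3 v2=G3 downbeat m7
bar 2: v0=B2 v1=E3 v2=D4 downbeat m3
bar 3: v0=A2 v1=E3 v2=G3 downbeat m7
bar 4: v0=G2 v1=G3 v2=D3 downbeat P5
bar 5: v0=F2 v1=A2 v2=C3 downbeat P5
bar 6: v0=G2 v1=G3 v2=B3 downbeat M3
bar 7: v0=B2 v1=G3 v2=B3 downbeat P8
bar 8: v0=C3 v1=C4 v2=E4 downbeat M3
  -> R5 @ bar 0 tick 0 v(0, 2): opens on M3
  -> R2 @ bar 1 tick 0 v(1, 2): C4/E4 M3 -> C3/G3 P5 similar
  -> R4 @ bar 1 tick 0 v(0, 2): A2/G3 m7 untreated
  -> R4 @ bar 2 tick 0 v(0, 1): B2/E3 P4 untreated
  -> R4 @ bar 3 tick 0 v(0, 2): A2/G3 m7 untreated
  -> R2 @ bar 4 tick 0 v(0, 2): A2/G3 m7 -> G2/D3 P5 similar
  -> R3 @ bar 4 tick 0 v(1, 2): G3 above D3
  -> R3 @ bar 4 tick 1 v(1, 2): G3 above D3
  -> R3 @ bar 4 tick 2 v(1, 2): G3 above D3
  -> R3 @ bar 4 tick 3 v(1, 2): G3 above D3
  -> R1 @ bar 5 tick 0 v(0, 2): G2/D3 P5 -> F2/C3 P5 similar
  -> R7 @ bar 5 tick 0 v(1,): G3->A2 leap 10st
  -> R2 @ bar 6 tick 0 v(0, 1): F2/A2 M3 -> G2/G3 P8 similar
  -> R7 @ bar 6 tick 0 v(1,): A2->G3 leap 10st
  -> R7 @ bar 6 tick 0 v(2,): C3->B3 leap 11st
  -> R8 @ bar 7 tick 0 v(0, 2): penult P8 not 3rd/6th
  -> R2 @ bar 8 tick 0 v(0, 1): B2/G3 m6 -> C3/C4 P8 similar
  -> R6 @ bar 8 tick 3 v(0, 2): closes on M3

(0, 0, R5, (0, 2))
(1, 0, R2, (1, 2))
(1, 0, R4, (0, 2))
(2, 0, R4, (0, 1))
(3, 0, R4, (0, 2))
(4, 0, R2, (0, 2))
(4, 0, R3, (1, 2))
(4, 1, R3, (1, 2))
(4, 2, R3, (1, 2))
(4, 3, R3, (1, 2))
(5, 0, R1, (0, 2))
(5, 0, R7, (1,))
(6, 0, R2, (0, 1))
(6, 0, R7, (1,))
(6, 0, R7, (2,))
(7, 0, R8, (0, 2))
(8, 0, R2, (0, 1))
(8, 3, R6, (0, 2))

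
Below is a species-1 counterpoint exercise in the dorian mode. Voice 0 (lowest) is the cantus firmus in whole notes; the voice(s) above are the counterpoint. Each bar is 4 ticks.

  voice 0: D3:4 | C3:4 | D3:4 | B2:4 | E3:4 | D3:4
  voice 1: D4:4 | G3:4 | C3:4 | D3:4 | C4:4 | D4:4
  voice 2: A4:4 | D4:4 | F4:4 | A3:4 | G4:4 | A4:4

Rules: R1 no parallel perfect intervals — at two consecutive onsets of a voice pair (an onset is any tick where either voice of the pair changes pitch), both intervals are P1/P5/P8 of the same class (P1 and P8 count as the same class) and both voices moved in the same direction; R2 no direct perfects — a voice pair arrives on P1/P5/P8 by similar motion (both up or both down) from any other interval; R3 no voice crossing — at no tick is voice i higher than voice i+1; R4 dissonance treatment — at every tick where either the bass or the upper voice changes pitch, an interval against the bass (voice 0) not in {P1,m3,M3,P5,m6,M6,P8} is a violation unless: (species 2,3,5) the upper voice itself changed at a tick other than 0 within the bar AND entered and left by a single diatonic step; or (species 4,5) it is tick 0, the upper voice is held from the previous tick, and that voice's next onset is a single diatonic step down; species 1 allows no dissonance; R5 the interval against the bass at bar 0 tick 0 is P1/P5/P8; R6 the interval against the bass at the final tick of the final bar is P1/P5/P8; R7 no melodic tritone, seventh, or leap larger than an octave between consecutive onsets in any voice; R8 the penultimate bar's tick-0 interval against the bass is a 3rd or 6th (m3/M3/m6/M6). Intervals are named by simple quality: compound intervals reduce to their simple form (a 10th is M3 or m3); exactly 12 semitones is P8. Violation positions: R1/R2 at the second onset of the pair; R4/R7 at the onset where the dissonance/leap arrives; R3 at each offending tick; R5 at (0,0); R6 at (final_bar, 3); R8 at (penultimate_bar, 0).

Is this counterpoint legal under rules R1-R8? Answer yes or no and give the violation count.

bar 0: v0=D3 v1=D4 v2=A4 (P5)
bar 1: v0=C3 v1=G3 v2=D4 (M2)
bar 2: v0=D3 v1=C3 v2=F4 (m3)
bar 3: v0=B2 v1=D3 v2=A3 (m7)
bar 4: v0=E3 v1=C4 v2=G4 (m3)
bar 5: v0=D3 v1=D4 v2=A4 (P5)
  R1 @ bar1.0: D4/A4 P5 -> G3/D4 P5 similar
  R2 @ bar1.0: D3/D4 P8 -> C3/G3 P5 similar
  R4 @ bar1.0: C3/D4 M2 untreated
  R3 @ bar2.0: D3 above C3
  R4 @ bar2.0: D3/C3 M2 untreated
  R3 @ bar2.1: D3 above C3
  R3 @ bar2.2: D3 above C3
  R3 @ bar2.3: D3 above C3
  R4 @ bar3.0: B2/A3 m7 untreated
  R1 @ bar4.0: D3/A3 P5 -> C4/G4 P5 similar
  R7 @ bar4.0: D3->C4 leap 10st
  R7 @ bar4.0: A3->G4 leap 10st
  R1 @ bar5.0: C4/G4 P5 -> D4/A4 P5 similar

No (13 violations)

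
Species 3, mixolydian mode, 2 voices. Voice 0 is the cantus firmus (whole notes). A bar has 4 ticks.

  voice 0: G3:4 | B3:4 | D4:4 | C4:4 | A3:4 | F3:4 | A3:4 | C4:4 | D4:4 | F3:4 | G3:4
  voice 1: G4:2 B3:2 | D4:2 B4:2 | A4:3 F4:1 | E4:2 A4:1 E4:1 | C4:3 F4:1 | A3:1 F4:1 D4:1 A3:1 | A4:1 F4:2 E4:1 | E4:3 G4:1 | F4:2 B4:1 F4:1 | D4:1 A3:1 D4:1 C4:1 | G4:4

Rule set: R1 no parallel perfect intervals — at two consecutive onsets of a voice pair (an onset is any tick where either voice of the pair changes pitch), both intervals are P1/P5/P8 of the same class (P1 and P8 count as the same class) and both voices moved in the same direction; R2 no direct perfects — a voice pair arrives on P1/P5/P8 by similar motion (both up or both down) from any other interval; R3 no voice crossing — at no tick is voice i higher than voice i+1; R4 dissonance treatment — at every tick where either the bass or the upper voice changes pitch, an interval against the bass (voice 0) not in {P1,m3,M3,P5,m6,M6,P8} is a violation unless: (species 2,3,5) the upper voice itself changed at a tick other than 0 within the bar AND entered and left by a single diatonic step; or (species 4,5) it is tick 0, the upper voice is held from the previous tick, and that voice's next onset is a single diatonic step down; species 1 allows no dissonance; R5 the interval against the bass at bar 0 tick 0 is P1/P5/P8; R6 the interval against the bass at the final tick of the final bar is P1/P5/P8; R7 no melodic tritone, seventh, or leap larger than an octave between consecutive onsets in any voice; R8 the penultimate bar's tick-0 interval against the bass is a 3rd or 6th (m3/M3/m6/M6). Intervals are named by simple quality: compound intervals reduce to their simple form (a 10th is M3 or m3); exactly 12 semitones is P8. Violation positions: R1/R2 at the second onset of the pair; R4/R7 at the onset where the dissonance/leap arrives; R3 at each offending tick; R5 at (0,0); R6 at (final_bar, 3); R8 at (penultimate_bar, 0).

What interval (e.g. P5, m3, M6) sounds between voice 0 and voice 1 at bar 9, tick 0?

voice 0=F3 voice 1=D4 -> M6

M6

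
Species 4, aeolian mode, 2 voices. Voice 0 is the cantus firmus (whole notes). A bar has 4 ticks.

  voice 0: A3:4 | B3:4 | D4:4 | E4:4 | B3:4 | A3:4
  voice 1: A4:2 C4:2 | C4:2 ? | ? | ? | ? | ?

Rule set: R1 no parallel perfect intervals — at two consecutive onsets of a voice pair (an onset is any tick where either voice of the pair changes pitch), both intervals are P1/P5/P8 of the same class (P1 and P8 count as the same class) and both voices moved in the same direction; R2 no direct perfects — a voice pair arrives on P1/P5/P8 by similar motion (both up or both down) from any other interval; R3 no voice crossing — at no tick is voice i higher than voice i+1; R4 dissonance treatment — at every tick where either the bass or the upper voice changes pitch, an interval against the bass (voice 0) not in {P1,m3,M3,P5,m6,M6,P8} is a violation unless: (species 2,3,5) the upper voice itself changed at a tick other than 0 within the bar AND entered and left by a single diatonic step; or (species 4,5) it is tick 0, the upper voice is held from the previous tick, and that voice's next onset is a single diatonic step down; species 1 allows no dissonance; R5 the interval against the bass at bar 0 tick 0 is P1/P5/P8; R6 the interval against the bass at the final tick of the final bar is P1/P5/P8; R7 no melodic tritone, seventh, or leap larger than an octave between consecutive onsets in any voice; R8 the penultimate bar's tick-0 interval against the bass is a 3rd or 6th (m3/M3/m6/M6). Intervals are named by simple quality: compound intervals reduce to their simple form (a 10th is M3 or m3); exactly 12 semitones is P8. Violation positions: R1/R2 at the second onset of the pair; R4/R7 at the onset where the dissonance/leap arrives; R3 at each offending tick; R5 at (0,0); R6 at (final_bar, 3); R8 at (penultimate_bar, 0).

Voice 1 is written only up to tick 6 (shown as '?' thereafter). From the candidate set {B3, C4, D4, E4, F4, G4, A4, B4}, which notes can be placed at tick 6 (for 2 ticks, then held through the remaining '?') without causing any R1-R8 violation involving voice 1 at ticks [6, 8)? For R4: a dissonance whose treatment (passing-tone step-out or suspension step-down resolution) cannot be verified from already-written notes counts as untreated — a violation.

B3: legal
C4: legal
D4: legal
E4: violates R4
F4: violates R4
G4: legal
A4: violates R4
B4: violates R7

{B3, C4, D4, G4}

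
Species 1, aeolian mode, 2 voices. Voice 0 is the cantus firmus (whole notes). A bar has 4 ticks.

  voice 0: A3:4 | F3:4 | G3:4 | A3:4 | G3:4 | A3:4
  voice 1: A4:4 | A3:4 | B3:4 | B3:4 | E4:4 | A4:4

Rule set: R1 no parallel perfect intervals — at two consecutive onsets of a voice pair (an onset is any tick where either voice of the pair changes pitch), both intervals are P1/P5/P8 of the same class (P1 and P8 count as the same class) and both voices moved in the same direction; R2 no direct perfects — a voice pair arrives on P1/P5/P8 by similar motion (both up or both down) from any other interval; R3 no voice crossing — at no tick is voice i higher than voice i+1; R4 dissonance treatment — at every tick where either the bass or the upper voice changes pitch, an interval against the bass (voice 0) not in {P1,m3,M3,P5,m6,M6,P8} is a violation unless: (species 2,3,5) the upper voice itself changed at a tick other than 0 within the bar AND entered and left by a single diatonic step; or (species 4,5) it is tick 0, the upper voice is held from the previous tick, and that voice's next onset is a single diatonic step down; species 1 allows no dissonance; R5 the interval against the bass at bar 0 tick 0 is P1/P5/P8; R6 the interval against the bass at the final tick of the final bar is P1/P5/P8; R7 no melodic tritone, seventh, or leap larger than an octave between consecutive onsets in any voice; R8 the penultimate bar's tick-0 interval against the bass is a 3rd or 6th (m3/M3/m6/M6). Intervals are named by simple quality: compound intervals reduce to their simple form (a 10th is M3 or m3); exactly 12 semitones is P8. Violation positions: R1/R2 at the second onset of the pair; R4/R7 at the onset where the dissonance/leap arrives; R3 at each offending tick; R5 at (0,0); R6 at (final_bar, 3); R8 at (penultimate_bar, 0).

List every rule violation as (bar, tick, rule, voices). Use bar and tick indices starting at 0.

bar 0: v0=A3 v1=A4 downbeat P8
bar 1: v0=F3 v1=A3 downbeat M3
bar 2: v0=G3 v1=B3 downbeat M3
bar 3: v0=A3 v1=B3 downbeat M2
bar 4: v0=G3 v1=E4 downbeat M6
bar 5: v0=A3 v1=A4 downbeat P8
  -> R4 @ bar 3 tick 0 v(0, 1): A3/B3 M2 untreated
  -> R2 @ bar 5 tick 0 v(0, 1): G3/E4 M6 -> A3/A4 P8 similar

(3, 0, R4, (0, 1))
(5, 0, R2, (0, 1))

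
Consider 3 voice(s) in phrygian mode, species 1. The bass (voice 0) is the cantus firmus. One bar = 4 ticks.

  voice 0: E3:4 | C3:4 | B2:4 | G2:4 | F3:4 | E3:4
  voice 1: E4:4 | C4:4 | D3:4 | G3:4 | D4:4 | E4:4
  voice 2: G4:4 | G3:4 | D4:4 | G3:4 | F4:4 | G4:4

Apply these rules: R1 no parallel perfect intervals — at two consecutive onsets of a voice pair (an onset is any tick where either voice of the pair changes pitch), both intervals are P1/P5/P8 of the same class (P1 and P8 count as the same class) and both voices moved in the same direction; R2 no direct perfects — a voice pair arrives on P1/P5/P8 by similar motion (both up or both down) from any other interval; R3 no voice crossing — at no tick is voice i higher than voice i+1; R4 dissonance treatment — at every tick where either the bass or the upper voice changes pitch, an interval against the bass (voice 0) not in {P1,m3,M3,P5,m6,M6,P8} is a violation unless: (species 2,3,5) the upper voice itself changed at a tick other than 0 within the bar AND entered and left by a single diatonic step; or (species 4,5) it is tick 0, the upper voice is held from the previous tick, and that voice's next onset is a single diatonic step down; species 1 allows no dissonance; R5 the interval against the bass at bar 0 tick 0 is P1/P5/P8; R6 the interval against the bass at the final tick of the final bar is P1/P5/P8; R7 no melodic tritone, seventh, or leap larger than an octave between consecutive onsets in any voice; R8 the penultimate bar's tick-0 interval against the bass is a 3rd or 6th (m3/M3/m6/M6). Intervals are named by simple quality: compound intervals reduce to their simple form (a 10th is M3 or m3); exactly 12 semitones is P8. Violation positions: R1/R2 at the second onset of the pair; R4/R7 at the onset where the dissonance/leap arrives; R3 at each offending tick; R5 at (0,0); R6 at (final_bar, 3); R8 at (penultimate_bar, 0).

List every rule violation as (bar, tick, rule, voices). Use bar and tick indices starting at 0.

(0, 0, R5, (0, 2))
(1, 0, R1, (0, 1))
(1, 0, R2, (0, 2))
(1, 0, R3, (1, 2))
(1, 1, R3, (1, 2))
(1, 2, R3, (1, 2))
(1, 3, R3, (1, 2))
(2, 0, R7, (1,))
(3, 0, R2, (0, 2))
(4, 0, R1, (0, 2))
(4, 0, R7, (0,))
(4, 0, R7, (2,))
(4, 0, R8, (0, 2))
(5, 3, R6, (0, 2))

bar 0: v0=E3 v1=E4 v2=G4 downbeat m3
bar 1: v0=C3 v1=C4 v2=G3 downbeat P5
bar 2: v0=B2 v1=D3 v2=D4 downbeat m3
bar 3: v0=G2 v1=G3 v2=G3 downbeat P8
bar 4: v0=F3 v1=D4 v2=F4 downbeat P8
bar 5: v0=E3 v1=E4 v2=G4 downbeat m3
  -> R5 @ bar 0 tick 0 v(0, 2): opens on m3
  -> R1 @ bar 1 tick 0 v(0, 1): E3/E4 P8 -> C3/C4 P8 similar
  -> R2 @ bar 1 tick 0 v(0, 2): E3/G4 m3 -> C3/G3 P5 similar
  -> R3 @ bar 1 tick 0 v(1, 2): C4 above G3
  -> R3 @ bar 1 tick 1 v(1, 2): C4 above G3
  -> R3 @ bar 1 tick 2 v(1, 2): C4 above G3
  -> R3 @ bar 1 tick 3 v(1, 2): C4 above G3
  -> R7 @ bar 2 tick 0 v(1,): C4->D3 leap 10st
  -> R2 @ bar 3 tick 0 v(0, 2): B2/D4 m3 -> G2/G3 P8 similar
  -> R1 @ bar 4 tick 0 v(0, 2): G2/G3 P8 -> F3/F4 P8 similar
  -> R7 @ bar 4 tick 0 v(0,): G2->F3 leap 10st
  -> R7 @ bar 4 tick 0 v(2,): G3->F4 leap 10st
  -> R8 @ bar 4 tick 0 v(0, 2): penult P8 not 3rd/6th
  -> R6 @ bar 5 tick 3 v(0, 2): closes on m3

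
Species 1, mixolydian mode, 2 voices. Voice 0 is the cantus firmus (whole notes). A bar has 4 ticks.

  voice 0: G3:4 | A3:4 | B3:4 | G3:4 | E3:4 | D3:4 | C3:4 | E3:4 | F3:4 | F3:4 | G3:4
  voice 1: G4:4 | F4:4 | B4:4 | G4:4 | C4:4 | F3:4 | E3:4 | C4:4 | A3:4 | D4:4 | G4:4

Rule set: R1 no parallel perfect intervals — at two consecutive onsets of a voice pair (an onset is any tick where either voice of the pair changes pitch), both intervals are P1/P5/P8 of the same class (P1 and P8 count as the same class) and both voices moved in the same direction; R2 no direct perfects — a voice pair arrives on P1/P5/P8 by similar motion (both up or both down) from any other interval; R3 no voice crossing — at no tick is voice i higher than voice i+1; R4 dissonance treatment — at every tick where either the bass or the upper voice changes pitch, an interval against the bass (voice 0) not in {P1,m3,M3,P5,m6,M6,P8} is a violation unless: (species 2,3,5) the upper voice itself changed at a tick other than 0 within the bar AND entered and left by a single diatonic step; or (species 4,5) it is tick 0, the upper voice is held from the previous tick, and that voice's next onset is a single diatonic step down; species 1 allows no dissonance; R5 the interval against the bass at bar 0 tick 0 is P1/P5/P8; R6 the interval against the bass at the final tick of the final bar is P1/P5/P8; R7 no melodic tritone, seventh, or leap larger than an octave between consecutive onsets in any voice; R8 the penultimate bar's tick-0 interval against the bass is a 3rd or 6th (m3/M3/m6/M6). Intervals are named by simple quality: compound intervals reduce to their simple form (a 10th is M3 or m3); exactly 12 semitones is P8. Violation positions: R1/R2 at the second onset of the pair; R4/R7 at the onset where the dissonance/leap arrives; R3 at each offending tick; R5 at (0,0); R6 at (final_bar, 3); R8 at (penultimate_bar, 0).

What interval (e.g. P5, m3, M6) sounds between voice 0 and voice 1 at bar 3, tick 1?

P8

voice 0=G3 voice 1=G4 -> P8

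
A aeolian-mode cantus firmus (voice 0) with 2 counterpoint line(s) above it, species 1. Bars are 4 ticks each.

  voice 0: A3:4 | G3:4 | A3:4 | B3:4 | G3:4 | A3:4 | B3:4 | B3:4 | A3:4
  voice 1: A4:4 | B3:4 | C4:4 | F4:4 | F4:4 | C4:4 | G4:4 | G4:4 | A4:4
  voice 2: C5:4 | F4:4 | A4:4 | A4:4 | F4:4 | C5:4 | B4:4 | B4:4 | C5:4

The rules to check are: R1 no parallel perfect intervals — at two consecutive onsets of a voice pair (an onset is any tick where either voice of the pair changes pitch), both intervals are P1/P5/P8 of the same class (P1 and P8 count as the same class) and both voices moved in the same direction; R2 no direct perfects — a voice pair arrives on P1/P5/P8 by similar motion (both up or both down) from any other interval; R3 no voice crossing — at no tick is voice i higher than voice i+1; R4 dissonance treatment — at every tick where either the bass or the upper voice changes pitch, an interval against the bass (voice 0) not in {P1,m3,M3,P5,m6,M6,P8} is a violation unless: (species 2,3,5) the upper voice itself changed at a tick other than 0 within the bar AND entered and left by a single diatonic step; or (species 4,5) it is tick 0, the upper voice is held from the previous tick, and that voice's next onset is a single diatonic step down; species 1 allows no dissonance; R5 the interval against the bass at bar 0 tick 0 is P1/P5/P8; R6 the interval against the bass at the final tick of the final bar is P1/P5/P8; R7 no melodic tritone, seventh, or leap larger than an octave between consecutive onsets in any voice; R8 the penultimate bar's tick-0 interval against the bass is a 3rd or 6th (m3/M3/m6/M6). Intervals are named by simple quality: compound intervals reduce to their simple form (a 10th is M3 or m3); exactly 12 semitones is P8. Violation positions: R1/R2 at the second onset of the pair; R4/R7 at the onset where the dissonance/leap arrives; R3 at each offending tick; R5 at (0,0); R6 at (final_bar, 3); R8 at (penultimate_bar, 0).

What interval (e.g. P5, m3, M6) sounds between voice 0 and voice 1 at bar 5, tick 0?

voice 0=A3 voice 1=C4 -> m3

m3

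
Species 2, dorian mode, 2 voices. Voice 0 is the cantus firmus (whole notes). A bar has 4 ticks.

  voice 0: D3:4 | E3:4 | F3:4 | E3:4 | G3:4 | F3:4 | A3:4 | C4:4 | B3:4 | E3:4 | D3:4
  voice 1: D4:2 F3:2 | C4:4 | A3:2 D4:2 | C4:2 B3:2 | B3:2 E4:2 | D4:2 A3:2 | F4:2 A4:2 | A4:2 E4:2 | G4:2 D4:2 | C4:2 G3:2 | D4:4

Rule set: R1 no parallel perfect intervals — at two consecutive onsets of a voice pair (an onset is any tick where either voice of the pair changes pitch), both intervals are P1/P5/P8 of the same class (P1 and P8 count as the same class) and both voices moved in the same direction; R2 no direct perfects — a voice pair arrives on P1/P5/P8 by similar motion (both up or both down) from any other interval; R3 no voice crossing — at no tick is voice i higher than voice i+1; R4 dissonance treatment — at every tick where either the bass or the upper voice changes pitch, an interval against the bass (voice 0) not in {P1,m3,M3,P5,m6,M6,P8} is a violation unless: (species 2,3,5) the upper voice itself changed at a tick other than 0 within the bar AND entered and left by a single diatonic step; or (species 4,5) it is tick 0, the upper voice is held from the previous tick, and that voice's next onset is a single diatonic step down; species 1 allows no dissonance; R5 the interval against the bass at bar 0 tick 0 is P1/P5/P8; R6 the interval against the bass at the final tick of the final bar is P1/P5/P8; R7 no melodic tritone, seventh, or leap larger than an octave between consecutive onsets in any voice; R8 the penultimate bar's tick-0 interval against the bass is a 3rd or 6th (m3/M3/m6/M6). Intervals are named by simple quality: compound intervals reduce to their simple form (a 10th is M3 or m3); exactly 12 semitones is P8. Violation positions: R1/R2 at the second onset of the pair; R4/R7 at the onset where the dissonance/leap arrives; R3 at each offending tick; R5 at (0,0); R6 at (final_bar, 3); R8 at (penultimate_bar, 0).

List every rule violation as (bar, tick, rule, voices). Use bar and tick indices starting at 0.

No violations across 11 bars (D3..D3 vs D4..D4).

bar 0: v0=D3 v1=D4 downbeat P8
bar 1: v0=E3 v1=C4 downbeat m6
bar 2: v0=F3 v1=A3 downbeat M3
bar 3: v0=E3 v1=C4 downbeat m6
bar 4: v0=G3 v1=B3 downbeat M3
bar 5: v0=F3 v1=D4 downbeat M6
bar 6: v0=A3 v1=F4 downbeat m6
bar 7: v0=C4 v1=A4 downbeat M6
bar 8: v0=B3 v1=G4 downbeat m6
bar 9: v0=E3 v1=C4 downbeat m6
bar 10: v0=D3 v1=D4 downbeat P8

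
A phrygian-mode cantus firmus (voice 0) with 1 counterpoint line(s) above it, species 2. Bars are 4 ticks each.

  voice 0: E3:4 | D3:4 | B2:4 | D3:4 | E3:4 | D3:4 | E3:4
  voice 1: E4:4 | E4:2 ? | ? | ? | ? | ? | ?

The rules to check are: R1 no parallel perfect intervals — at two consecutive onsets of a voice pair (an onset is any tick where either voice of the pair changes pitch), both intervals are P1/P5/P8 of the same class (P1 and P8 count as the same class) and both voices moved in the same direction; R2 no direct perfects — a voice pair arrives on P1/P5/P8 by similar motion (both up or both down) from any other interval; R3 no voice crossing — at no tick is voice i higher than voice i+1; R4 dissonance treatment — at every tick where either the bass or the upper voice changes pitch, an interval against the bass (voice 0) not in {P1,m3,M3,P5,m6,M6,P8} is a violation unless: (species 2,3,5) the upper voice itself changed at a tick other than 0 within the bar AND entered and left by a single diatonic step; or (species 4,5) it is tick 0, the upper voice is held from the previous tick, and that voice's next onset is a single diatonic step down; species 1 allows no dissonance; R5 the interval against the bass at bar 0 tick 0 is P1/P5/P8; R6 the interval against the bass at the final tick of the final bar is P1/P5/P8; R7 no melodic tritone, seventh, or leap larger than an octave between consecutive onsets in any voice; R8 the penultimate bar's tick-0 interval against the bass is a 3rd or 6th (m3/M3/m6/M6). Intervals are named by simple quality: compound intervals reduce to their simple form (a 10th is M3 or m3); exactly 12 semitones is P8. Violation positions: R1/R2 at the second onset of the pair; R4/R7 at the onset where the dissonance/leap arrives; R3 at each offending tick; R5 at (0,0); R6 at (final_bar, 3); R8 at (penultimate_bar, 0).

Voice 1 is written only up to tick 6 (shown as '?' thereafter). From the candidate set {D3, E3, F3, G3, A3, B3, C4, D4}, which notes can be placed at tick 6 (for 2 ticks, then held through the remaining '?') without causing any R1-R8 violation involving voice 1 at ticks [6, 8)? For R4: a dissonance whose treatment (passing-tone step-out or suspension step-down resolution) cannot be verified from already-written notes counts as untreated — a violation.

{A3, B3, D4}

D3: violates R7
E3: violates R4
F3: violates R7
G3: violates R4
A3: legal
B3: legal
C4: violates R4
D4: legal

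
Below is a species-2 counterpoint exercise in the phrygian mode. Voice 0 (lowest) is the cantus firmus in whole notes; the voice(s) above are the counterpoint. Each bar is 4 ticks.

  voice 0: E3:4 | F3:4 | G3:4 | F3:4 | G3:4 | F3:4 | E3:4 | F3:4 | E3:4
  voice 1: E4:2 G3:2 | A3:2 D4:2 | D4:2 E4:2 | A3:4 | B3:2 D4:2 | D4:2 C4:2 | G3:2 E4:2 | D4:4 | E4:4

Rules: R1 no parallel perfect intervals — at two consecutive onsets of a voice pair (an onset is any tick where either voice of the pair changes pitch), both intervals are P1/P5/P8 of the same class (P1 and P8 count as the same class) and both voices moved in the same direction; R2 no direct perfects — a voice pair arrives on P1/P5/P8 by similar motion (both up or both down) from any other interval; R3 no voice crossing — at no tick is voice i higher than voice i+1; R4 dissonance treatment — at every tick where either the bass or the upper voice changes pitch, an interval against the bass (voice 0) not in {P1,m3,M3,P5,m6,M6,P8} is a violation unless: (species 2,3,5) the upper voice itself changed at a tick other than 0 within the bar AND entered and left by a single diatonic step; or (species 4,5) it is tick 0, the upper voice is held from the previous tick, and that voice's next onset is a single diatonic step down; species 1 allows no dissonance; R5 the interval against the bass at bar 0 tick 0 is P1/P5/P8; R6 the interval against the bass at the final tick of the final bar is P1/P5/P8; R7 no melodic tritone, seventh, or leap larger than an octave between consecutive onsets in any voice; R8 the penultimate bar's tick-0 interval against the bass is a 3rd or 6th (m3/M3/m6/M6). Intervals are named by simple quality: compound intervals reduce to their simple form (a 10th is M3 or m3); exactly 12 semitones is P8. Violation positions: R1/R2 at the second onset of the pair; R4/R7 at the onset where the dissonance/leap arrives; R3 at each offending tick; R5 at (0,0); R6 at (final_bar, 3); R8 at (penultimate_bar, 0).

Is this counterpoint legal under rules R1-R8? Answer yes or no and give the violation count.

bar 0: v0=E3 v1=E4 (P8)
bar 1: v0=F3 v1=A3 (M3)
bar 2: v0=G3 v1=D4 (P5)
bar 3: v0=F3 v1=A3 (M3)
bar 4: v0=G3 v1=B3 (M3)
bar 5: v0=F3 v1=D4 (M6)
bar 6: v0=E3 v1=G3 (m3)
bar 7: v0=F3 v1=D4 (M6)
bar 8: v0=E3 v1=E4 (P8)

Yes (0 violations)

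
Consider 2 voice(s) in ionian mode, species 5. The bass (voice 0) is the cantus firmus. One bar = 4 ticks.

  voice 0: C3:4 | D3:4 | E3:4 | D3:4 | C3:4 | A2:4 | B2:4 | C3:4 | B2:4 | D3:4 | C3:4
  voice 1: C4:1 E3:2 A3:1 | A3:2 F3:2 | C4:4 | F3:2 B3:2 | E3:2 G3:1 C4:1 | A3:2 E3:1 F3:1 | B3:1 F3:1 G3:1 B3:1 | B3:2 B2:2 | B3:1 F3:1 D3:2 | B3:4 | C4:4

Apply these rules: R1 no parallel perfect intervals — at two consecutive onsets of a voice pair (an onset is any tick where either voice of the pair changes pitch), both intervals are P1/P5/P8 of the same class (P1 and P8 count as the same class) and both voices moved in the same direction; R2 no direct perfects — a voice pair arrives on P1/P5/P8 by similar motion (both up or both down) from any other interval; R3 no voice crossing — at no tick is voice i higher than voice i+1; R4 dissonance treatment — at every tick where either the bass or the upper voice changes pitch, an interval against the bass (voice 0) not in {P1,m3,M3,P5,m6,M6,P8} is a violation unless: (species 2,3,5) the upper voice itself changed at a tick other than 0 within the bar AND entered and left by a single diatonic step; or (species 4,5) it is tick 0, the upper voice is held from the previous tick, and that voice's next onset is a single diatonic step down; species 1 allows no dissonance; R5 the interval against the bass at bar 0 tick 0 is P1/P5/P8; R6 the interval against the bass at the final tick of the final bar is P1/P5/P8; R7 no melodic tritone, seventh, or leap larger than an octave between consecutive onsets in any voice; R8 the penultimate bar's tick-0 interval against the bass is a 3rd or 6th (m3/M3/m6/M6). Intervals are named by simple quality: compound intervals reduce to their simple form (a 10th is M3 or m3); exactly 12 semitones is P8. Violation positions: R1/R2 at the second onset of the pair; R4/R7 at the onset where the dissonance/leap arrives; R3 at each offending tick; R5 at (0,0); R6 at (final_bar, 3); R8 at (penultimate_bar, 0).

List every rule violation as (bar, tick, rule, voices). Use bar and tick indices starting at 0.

bar 0: v0=C3 v1=C4 downbeat P8
bar 1: v0=D3 v1=A3 downbeat P5
bar 2: v0=E3 v1=C4 downbeat m6
bar 3: v0=D3 v1=F3 downbeat m3
bar 4: v0=C3 v1=E3 downbeat M3
bar 5: v0=A2 v1=A3 downbeat P8
bar 6: v0=B2 v1=B3 downbeat P8
bar 7: v0=C3 v1=B3 downbeat M7
bar 8: v0=B2 v1=B3 downbeat P8
bar 9: v0=D3 v1=B3 downbeat M6
bar 10: v0=C3 v1=C4 downbeat P8
  -> R7 @ bar 3 tick 2 v(1,): F3->B3 leap 6st
  -> R1 @ bar 5 tick 0 v(0, 1): C3/C4 P8 -> A2/A3 P8 similar
  -> R2 @ bar 6 tick 0 v(0, 1): A2/F3 m6 -> B2/B3 P8 similar
  -> R7 @ bar 6 tick 0 v(1,): F3->B3 leap 6st
  -> R4 @ bar 6 tick 1 v(0, 1): B2/F3 TT untreated
  -> R7 @ bar 6 tick 1 v(1,): B3->F3 leap 6st
  -> R4 @ bar 7 tick 0 v(0, 1): C3/B3 M7 untreated
  -> R3 @ bar 7 tick 2 v(0, 1): C3 above B2
  -> R4 @ bar 7 tick 2 v(0, 1): C3/B2 m2 untreated
  -> R3 @ bar 7 tick 3 v(0, 1): C3 above B2
  -> R4 @ bar 8 tick 1 v(0, 1): B2/F3 TT untreated
  -> R7 @ bar 8 tick 1 v(1,): B3->F3 leap 6st

(3, 2, R7, (1,))
(5, 0, R1, (0, 1))
(6, 0, R2, (0, 1))
(6, 0, R7, (1,))
(6, 1, R4, (0, 1))
(6, 1, R7, (1,))
(7, 0, R4, (0, 1))
(7, 2, R3, (0, 1))
(7, 2, R4, (0, 1))
(7, 3, R3, (0, 1))
(8, 1, R4, (0, 1))
(8, 1, R7, (1,))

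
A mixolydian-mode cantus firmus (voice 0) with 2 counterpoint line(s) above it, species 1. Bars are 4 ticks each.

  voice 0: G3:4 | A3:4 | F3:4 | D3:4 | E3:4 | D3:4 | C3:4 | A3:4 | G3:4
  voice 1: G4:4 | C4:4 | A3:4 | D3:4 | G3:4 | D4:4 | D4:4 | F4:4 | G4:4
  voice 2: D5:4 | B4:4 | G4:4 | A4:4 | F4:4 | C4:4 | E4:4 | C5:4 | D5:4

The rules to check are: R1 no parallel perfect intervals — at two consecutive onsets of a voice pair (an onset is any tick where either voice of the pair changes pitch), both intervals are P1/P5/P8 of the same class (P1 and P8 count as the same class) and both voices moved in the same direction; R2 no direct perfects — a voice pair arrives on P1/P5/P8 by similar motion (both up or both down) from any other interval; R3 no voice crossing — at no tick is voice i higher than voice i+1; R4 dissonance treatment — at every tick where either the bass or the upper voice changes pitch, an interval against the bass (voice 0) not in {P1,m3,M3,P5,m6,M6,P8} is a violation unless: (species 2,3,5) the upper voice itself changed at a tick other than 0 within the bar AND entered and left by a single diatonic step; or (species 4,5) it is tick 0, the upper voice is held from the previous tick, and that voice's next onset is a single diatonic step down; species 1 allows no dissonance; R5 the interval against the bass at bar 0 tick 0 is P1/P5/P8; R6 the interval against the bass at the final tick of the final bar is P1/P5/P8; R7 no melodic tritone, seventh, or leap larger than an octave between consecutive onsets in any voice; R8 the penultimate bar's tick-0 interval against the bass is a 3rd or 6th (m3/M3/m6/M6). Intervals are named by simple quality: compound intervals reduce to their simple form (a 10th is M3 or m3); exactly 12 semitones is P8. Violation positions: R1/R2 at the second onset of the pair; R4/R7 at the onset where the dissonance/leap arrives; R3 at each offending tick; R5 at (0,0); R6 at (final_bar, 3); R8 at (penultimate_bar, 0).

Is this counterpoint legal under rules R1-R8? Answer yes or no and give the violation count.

bar 0: v0=G3 v1=G4 v2=D5 (P5)
bar 1: v0=A3 v1=C4 v2=B4 (M2)
bar 2: v0=F3 v1=A3 v2=G4 (M2)
bar 3: v0=D3 v1=D3 v2=A4 (P5)
bar 4: v0=E3 v1=G3 v2=F4 (m2)
bar 5: v0=D3 v1=D4 v2=C4 (m7)
bar 6: v0=C3 v1=D4 v2=E4 (M3)
bar 7: v0=A3 v1=F4 v2=C5 (m3)
bar 8: v0=G3 v1=G4 v2=D5 (P5)
  R4 @ bar1.0: A3/B4 M2 untreated
  R4 @ bar2.0: F3/G4 M2 untreated
  R2 @ bar3.0: F3/A3 M3 -> D3/D3 P1 similar
  R4 @ bar4.0: E3/F4 m2 untreated
  R3 @ bar5.0: D4 above C4
  R4 @ bar5.0: D3/C4 m7 untreated
  R3 @ bar5.1: D4 above C4
  R3 @ bar5.2: D4 above C4
  R3 @ bar5.3: D4 above C4
  R4 @ bar6.0: C3/D4 M2 untreated
  R2 @ bar7.0: D4/E4 M2 -> F4/C5 P5 similar
  R1 @ bar8.0: F4/C5 P5 -> G4/D5 P5 similar

No (12 violations)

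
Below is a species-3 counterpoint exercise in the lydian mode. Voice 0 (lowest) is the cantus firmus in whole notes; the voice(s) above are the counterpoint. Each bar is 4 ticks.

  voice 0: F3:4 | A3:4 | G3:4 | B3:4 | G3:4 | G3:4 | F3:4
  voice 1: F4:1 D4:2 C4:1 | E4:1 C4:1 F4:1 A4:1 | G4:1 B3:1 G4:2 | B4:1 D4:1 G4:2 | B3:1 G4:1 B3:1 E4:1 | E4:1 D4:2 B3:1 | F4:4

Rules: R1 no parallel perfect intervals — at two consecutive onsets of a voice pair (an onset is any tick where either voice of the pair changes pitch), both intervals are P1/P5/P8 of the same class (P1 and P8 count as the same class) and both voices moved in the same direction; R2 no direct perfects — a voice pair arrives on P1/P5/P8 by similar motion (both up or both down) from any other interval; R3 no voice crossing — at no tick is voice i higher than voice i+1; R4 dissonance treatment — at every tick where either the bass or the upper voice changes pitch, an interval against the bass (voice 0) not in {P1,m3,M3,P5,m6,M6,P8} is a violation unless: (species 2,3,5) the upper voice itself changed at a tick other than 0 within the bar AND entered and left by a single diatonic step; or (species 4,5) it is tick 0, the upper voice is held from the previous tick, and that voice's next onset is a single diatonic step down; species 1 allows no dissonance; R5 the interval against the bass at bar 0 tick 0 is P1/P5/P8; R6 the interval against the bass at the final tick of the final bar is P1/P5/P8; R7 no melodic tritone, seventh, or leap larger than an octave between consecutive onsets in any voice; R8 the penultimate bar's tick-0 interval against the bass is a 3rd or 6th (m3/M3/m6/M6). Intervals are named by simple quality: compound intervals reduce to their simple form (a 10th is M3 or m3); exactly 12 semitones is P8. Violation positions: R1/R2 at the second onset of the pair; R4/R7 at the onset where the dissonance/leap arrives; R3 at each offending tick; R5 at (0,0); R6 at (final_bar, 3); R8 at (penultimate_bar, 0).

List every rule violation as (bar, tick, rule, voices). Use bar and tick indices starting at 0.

bar 0: v0=F3 v1=F4 downbeat P8
bar 1: v0=A3 v1=E4 downbeat P5
bar 2: v0=G3 v1=G4 downbeat P8
bar 3: v0=B3 v1=B4 downbeat P8
bar 4: v0=G3 v1=B3 downbeat M3
bar 5: v0=G3 v1=E4 downbeat M6
bar 6: v0=F3 v1=F4 downbeat P8
  -> R1 @ bar 1 tick 0 v(0, 1): F3/C4 P5 -> A3/E4 P5 similar
  -> R1 @ bar 2 tick 0 v(0, 1): A3/A4 P8 -> G3/G4 P8 similar
  -> R1 @ bar 3 tick 0 v(0, 1): G3/G4 P8 -> B3/B4 P8 similar
  -> R7 @ bar 6 tick 0 v(1,): B3->F4 leap 6st

(1, 0, R1, (0, 1))
(2, 0, R1, (0, 1))
(3, 0, R1, (0, 1))
(6, 0, R7, (1,))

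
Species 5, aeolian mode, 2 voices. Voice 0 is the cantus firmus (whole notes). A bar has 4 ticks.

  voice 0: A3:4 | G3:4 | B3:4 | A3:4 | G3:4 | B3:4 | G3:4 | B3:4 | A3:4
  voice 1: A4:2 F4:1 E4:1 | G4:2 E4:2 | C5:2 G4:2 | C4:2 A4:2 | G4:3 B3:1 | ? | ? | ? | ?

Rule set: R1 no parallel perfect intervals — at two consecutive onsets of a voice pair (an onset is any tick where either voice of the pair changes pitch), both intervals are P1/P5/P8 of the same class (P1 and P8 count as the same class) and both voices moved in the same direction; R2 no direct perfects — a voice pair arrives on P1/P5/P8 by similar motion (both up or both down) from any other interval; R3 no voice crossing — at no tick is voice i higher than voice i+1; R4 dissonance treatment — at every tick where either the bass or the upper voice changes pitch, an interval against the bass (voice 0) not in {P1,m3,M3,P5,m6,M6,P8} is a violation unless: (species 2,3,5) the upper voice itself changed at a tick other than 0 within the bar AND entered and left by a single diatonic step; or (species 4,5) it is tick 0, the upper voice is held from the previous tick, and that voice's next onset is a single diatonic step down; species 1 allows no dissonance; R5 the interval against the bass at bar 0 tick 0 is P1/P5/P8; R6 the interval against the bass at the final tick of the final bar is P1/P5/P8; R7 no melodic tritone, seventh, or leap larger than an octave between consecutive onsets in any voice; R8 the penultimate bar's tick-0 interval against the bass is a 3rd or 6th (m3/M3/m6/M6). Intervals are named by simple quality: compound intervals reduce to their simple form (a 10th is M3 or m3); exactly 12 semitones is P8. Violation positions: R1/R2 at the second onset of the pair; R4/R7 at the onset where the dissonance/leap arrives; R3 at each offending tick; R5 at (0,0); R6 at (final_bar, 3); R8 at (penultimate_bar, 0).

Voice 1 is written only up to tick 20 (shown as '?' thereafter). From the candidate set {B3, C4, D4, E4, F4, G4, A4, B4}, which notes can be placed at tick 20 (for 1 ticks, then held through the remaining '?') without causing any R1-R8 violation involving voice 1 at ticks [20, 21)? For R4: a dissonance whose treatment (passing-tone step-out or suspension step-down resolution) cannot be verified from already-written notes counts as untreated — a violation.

B3: legal
C4: violates R4
D4: legal
E4: violates R4
F4: violates R4,R7
G4: legal
A4: violates R4,R7
B4: violates R2

{B3, D4, G4}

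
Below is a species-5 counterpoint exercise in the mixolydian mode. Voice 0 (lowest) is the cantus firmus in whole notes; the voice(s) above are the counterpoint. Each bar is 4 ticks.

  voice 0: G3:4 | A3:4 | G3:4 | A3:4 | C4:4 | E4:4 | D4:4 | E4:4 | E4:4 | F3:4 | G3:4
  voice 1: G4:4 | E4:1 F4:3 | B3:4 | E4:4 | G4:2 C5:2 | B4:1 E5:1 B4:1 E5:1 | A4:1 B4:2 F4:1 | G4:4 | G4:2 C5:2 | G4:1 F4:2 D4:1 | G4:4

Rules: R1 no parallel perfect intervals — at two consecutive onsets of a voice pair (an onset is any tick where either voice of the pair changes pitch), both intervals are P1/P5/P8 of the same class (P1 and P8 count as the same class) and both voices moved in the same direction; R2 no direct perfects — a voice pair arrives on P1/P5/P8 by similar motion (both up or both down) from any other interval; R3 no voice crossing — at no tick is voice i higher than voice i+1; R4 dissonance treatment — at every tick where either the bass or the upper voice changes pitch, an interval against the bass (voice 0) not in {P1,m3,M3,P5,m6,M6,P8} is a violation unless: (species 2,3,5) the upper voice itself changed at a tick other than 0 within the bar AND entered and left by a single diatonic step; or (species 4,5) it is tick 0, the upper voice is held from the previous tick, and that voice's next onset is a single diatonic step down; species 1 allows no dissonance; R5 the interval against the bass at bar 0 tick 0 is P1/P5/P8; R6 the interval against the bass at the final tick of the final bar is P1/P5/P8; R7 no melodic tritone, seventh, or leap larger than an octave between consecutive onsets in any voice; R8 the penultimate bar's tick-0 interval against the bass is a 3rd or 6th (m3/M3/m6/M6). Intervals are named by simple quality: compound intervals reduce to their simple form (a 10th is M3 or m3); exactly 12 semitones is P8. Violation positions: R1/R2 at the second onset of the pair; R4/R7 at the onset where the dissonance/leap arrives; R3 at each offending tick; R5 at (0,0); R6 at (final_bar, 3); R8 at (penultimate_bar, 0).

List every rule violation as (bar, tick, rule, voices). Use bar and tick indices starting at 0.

(2, 0, R7, (1,))
(3, 0, R2, (0, 1))
(4, 0, R1, (0, 1))
(6, 0, R2, (0, 1))
(6, 3, R7, (1,))
(9, 0, R4, (0, 1))
(9, 0, R7, (0,))
(9, 0, R8, (0, 1))
(10, 0, R2, (0, 1))

bar 0: v0=G3 v1=G4 downbeat P8
bar 1: v0=A3 v1=E4 downbeat P5
bar 2: v0=G3 v1=B3 downbeat M3
bar 3: v0=A3 v1=E4 downbeat P5
bar 4: v0=C4 v1=G4 downbeat P5
bar 5: v0=E4 v1=B4 downbeat P5
bar 6: v0=D4 v1=A4 downbeat P5
bar 7: v0=E4 v1=G4 downbeat m3
bar 8: v0=E4 v1=G4 downbeat m3
bar 9: v0=F3 v1=G4 downbeat M2
bar 10: v0=G3 v1=G4 downbeat P8
  -> R7 @ bar 2 tick 0 v(1,): F4->B3 leap 6st
  -> R2 @ bar 3 tick 0 v(0, 1): G3/B3 M3 -> A3/E4 P5 similar
  -> R1 @ bar 4 tick 0 v(0, 1): A3/E4 P5 -> C4/G4 P5 similar
  -> R2 @ bar 6 tick 0 v(0, 1): E4/E5 P8 -> D4/A4 P5 similar
  -> R7 @ bar 6 tick 3 v(1,): B4->F4 leap 6st
  -> R4 @ bar 9 tick 0 v(0, 1): F3/G4 M2 untreated
  -> R7 @ bar 9 tick 0 v(0,): E4->F3 leap 11st
  -> R8 @ bar 9 tick 0 v(0, 1): penult M2 not 3rd/6th
  -> R2 @ bar 10 tick 0 v(0, 1): F3/D4 M6 -> G3/G4 P8 similar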